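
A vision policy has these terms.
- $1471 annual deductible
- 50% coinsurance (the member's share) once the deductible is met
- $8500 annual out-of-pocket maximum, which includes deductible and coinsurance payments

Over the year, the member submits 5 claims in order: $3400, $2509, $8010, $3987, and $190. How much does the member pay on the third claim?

$4005

Bill 1, $3400: deductible takes $1471, $1929 remains; member's 50% is $964.50. Member owes $2435.50 (running OOP $2435.50).
Bill 2, $2509: deductible met; 50% of $2509 = $1254.50. Cost to member: $1254.50. OOP to date $3690.
Bill 3, $8010: deductible met; 50% of $8010 = $4005. Member owes $4005 (running OOP $7695).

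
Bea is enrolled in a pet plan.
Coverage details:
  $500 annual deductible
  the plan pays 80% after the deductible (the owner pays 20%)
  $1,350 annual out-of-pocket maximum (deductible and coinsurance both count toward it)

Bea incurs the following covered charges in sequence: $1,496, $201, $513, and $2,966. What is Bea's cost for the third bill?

Claim 1 ($1,496): $500 finishes the deductible; $996 goes to coinsurance; coinsurance $996 × 20% = $199.20. Cost to owner: $699.20. OOP to date $699.20.
Claim 2 ($201): deductible already satisfied, so owner's share is 20% × $201 = $40.20. Owner owes $40.20 (running OOP $739.40).
Claim 3 ($513): 20% coinsurance on $513 = $102.60. Owner owes $102.60 (running OOP $842).

$102.60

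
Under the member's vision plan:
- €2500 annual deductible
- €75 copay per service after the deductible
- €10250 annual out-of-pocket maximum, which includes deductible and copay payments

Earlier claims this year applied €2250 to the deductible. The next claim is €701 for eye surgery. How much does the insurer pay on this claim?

€376

€2250 of the €2500 deductible is already met, leaving €250.
The remaining €451 (= €701 − €250) moves to the copay.
Copay on this service: €75.
So the member owes €250 + €75 = €325 before any cap.
Total out-of-pocket so far would be €2250 + €325 = €2575, below the €10250 cap — no reduction.
Insurer pays the balance: €701 − €325 = €376.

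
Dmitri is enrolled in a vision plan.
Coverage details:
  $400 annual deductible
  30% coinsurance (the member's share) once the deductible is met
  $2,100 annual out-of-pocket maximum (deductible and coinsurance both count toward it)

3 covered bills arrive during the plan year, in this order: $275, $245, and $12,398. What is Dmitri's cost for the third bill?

$1,664

#1 ($275): all of it applies to the deductible. Member pays $275; OOP now $275.
#2 ($245): $125 to deductible, leaving $120; member's 30% is $36. Member owes $161 (running OOP $436).
#3 ($12,398): deductible already satisfied, so member's share is 30% × $12,398 = $3,719.40. That would push OOP to $4,155.40, over the $2,100 cap, so member pays $2,100 − $436 = $1,664.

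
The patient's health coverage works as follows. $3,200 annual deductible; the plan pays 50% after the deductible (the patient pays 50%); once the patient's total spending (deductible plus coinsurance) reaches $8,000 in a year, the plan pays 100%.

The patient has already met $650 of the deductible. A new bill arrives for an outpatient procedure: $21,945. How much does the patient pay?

$7,350

Remaining deductible: $3,200 − $650 = $2,550.
That leaves $21,945 − $2,550 = $19,395 for coinsurance.
Coinsurance: $19,395 × 50% = $9,697.50.
So the patient owes $2,550 + $9,697.50 = $12,247.50 before any cap.
Adding $12,247.50 to the $650 already spent would give $12,897.50, which exceeds the $8,000 cap; the patient pays just $8,000 − $650 = $7,350.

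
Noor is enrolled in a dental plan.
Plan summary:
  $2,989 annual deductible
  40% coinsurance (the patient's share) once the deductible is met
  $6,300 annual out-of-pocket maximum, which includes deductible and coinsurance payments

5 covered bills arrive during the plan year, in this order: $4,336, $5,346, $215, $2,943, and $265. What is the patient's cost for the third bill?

Bill 1, $4,336: $2,989 finishes the deductible; $1,347 goes to coinsurance; coinsurance $1,347 × 40% = $538.80. Patient owes $3,527.80 (running OOP $3,527.80).
Bill 2, $5,346: 40% coinsurance on $5,346 = $2,138.40. Patient owes $2,138.40 (running OOP $5,666.20).
Bill 3, $215: 40% coinsurance on $215 = $86. Patient pays $86; OOP now $5,752.20.

$86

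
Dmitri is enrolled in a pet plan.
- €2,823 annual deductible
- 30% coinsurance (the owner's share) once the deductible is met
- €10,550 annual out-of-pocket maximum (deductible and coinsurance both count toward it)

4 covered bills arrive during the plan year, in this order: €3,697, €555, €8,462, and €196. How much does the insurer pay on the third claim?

Bill 1, €3,697: deductible takes €2,823, €874 remains; coinsurance €874 × 30% = €262.20. Cost to owner: €3,085.20. OOP to date €3,085.20. Insurer: €3,697 − €3,085.20 = €611.80.
Bill 2, €555: 30% coinsurance on €555 = €166.50. Cost to owner: €166.50. OOP to date €3,251.70. Plan pays €555 − €166.50 = €388.50.
Bill 3, €8,462: deductible met; 30% of €8,462 = €2,538.60. Owner pays €2,538.60; OOP now €5,790.30. Plan pays €8,462 − €2,538.60 = €5,923.40.

€5,923.40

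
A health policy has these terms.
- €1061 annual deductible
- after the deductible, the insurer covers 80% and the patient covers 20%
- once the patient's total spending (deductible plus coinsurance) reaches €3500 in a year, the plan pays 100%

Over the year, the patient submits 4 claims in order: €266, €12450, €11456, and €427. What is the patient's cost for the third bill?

€108

Claim 1 — €266: entire amount goes to the deductible. Cost to patient: €266. OOP to date €266.
Claim 2 — €12450: deductible takes €795, €11655 remains; patient's 20% is €2331. Cost to patient: €3126. OOP to date €3392.
Claim 3 — €11456: 20% coinsurance on €11456 = €2291.20. Adding that to €3392 gives €5683.20, past the €3500 cap; patient pays only €3500 − €3392 = €108.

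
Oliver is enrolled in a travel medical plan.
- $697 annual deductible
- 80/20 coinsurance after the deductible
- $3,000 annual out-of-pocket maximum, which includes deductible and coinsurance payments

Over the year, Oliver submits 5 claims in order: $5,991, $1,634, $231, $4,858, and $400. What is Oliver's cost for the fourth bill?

$871.20

Claim 1 — $5,991: deductible takes $697, $5,294 remains; traveler's 20% is $1,058.80. Traveler owes $1,755.80 (running OOP $1,755.80).
Claim 2 — $1,634: deductible met; 20% of $1,634 = $326.80. Traveler owes $326.80 (running OOP $2,082.60).
Claim 3 — $231: 20% coinsurance on $231 = $46.20. Traveler pays $46.20; OOP now $2,128.80.
Claim 4 — $4,858: deductible already satisfied, so traveler's share is 20% × $4,858 = $971.60. That would push OOP to $3,100.40, over the $3,000 cap, so traveler pays $3,000 − $2,128.80 = $871.20.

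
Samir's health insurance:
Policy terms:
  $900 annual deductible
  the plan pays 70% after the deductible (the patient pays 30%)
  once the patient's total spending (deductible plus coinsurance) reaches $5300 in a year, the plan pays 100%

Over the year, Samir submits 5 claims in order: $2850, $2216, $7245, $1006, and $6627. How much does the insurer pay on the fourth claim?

$704.20

Claim 1 — $2850: deductible takes $900, $1950 remains; 30% of $1950 = $585. Patient pays $1485; OOP now $1485. Plan pays $2850 − $1485 = $1365.
Claim 2 — $2216: deductible met; 30% of $2216 = $664.80. Patient pays $664.80; OOP now $2149.80. Insurer: $2216 − $664.80 = $1551.20.
Claim 3 — $7245: 30% coinsurance on $7245 = $2173.50. Cost to patient: $2173.50. OOP to date $4323.30. Plan pays $7245 − $2173.50 = $5071.50.
Claim 4 — $1006: 30% coinsurance on $1006 = $301.80. Cost to patient: $301.80. OOP to date $4625.10. Insurer: $1006 − $301.80 = $704.20.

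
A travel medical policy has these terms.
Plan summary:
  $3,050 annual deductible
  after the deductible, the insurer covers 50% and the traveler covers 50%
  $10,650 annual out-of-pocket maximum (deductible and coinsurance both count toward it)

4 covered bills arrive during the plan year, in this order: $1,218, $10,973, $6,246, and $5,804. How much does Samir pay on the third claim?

Bill 1, $1,218: all of it applies to the deductible. Traveler pays $1,218; OOP now $1,218.
Bill 2, $10,973: $1,832 finishes the deductible; $9,141 goes to coinsurance; 50% of $9,141 = $4,570.50. Traveler pays $6,402.50; OOP now $7,620.50.
Bill 3, $6,246: 50% coinsurance on $6,246 = $3,123. OOP would hit $10,743.50 > $10,650, so the cap limits the traveler to $10,650 − $7,620.50 = $3,029.50.

$3,029.50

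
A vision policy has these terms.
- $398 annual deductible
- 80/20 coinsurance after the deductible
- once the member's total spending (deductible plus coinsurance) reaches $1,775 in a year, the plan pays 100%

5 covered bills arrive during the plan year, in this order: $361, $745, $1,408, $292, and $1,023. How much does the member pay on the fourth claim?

$58.40

Claim 1 ($361): entire amount goes to the deductible. Member owes $361 (running OOP $361).
Claim 2 ($745): $37 to deductible, leaving $708; member's 20% is $141.60. Member pays $178.60; OOP now $539.60.
Claim 3 ($1,408): deductible already satisfied, so member's share is 20% × $1,408 = $281.60. Cost to member: $281.60. OOP to date $821.20.
Claim 4 ($292): deductible met; 20% of $292 = $58.40. Member owes $58.40 (running OOP $879.60).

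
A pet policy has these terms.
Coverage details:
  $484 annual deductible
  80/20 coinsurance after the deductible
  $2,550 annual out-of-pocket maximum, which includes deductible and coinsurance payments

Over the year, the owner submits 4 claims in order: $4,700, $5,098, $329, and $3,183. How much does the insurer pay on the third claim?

Claim 1 ($4,700): $484 finishes the deductible; $4,216 goes to coinsurance; owner's 20% is $843.20. Owner owes $1,327.20 (running OOP $1,327.20). Plan pays $4,700 − $1,327.20 = $3,372.80.
Claim 2 ($5,098): deductible already satisfied, so owner's share is 20% × $5,098 = $1,019.60. Owner pays $1,019.60; OOP now $2,346.80. Insurer: $5,098 − $1,019.60 = $4,078.40.
Claim 3 ($329): deductible already satisfied, so owner's share is 20% × $329 = $65.80. Owner pays $65.80; OOP now $2,412.60. Plan pays $329 − $65.80 = $263.20.

$263.20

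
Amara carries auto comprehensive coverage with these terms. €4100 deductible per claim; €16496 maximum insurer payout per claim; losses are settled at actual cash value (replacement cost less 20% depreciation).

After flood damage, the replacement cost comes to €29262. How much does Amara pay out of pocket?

Depreciate 20%: the covered value is €29262 × 0.8 = €23409.60.
After the deductible, €23409.60 − €4100 = €19309.60 remains.
The €16496 per-incident cap binds; insurer pays €16496.
Out of pocket: €29262 − €16496 = €12766.

€12766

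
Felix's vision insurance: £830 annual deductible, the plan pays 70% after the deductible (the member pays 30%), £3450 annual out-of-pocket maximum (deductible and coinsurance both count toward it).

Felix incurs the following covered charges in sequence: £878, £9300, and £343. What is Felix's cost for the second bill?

Claim 1 — £878: deductible takes £830, £48 remains; coinsurance £48 × 30% = £14.40. Member pays £844.40; OOP now £844.40.
Claim 2 — £9300: deductible met; 30% of £9300 = £2790. OOP would hit £3634.40 > £3450, so the cap limits the member to £3450 − £844.40 = £2605.60.

£2605.60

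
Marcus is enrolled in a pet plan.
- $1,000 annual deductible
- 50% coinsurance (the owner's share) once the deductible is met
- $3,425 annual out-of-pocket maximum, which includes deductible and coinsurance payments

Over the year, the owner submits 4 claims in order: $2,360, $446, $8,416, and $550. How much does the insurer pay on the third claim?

Bill 1, $2,360: deductible takes $1,000, $1,360 remains; 50% of $1,360 = $680. Cost to owner: $1,680. OOP to date $1,680. Insurer: $2,360 − $1,680 = $680.
Bill 2, $446: deductible already satisfied, so owner's share is 50% × $446 = $223. Owner owes $223 (running OOP $1,903). Plan pays $446 − $223 = $223.
Bill 3, $8,416: 50% coinsurance on $8,416 = $4,208. OOP would hit $6,111 > $3,425, so the cap limits the owner to $3,425 − $1,903 = $1,522. Plan pays $8,416 − $1,522 = $6,894.

$6,894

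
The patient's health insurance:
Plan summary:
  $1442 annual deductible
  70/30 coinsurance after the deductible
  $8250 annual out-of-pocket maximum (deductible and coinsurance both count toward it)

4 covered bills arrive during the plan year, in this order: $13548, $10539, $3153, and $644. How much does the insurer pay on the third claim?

Claim 1 — $13548: $1442 finishes the deductible; $12106 goes to coinsurance; 30% of $12106 = $3631.80. Patient pays $5073.80; OOP now $5073.80. Insurer: $13548 − $5073.80 = $8474.20.
Claim 2 — $10539: 30% coinsurance on $10539 = $3161.70. Patient pays $3161.70; OOP now $8235.50. Insurer: $10539 − $3161.70 = $7377.30.
Claim 3 — $3153: deductible already satisfied, so patient's share is 30% × $3153 = $945.90. That would push OOP to $9181.40, over the $8250 cap, so patient pays $8250 − $8235.50 = $14.50. Insurer: $3153 − $14.50 = $3138.50.

$3138.50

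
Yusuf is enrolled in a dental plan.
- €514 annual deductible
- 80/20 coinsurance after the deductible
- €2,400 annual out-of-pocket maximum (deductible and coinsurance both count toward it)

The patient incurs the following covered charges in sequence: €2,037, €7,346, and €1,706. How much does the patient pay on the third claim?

Bill 1, €2,037: €514 finishes the deductible; €1,523 goes to coinsurance; patient's 20% is €304.60. Cost to patient: €818.60. OOP to date €818.60.
Bill 2, €7,346: 20% coinsurance on €7,346 = €1,469.20. Patient pays €1,469.20; OOP now €2,287.80.
Bill 3, €1,706: 20% coinsurance on €1,706 = €341.20. OOP would hit €2,629 > €2,400, so the cap limits the patient to €2,400 − €2,287.80 = €112.20.

€112.20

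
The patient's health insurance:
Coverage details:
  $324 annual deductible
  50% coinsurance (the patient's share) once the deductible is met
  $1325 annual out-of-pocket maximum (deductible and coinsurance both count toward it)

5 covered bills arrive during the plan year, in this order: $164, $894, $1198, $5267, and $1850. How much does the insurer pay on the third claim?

$599

#1 ($164): all of it applies to the deductible. Patient pays $164; OOP now $164. Plan pays $164 − $164 = $0.
#2 ($894): deductible takes $160, $734 remains; patient's 50% is $367. Cost to patient: $527. OOP to date $691. Insurer: $894 − $527 = $367.
#3 ($1198): deductible already satisfied, so patient's share is 50% × $1198 = $599. Patient owes $599 (running OOP $1290). Insurer: $1198 − $599 = $599.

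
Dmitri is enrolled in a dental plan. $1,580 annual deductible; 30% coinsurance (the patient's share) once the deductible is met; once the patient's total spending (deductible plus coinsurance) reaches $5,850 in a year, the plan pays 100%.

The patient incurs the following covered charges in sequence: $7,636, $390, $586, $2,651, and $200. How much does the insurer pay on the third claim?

$410.20

Claim 1 — $7,636: deductible takes $1,580, $6,056 remains; coinsurance $6,056 × 30% = $1,816.80. Patient owes $3,396.80 (running OOP $3,396.80). Plan pays $7,636 − $3,396.80 = $4,239.20.
Claim 2 — $390: 30% coinsurance on $390 = $117. Patient owes $117 (running OOP $3,513.80). Plan pays $390 − $117 = $273.
Claim 3 — $586: 30% coinsurance on $586 = $175.80. Patient pays $175.80; OOP now $3,689.60. Plan pays $586 − $175.80 = $410.20.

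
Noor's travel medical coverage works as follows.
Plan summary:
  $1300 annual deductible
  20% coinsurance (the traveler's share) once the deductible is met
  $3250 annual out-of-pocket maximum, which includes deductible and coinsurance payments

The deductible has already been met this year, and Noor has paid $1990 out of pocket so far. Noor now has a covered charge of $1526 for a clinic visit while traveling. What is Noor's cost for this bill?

$305.20

With the deductible met, the entire $1526 is subject to coinsurance.
20% of $1526 = $305.20 falls to the traveler.
Year-to-date out-of-pocket becomes $1990 + $305.20 = $2295.20, still under the $3250 maximum, so no cap applies.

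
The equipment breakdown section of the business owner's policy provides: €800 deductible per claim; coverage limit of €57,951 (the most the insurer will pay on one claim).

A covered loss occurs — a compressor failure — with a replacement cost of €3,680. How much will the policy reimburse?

€2,880

Subtract the deductible: €3,680 − €800 = €2,880.
€2,880 ≤ €57,951, so the limit doesn't bind; insurer pays €2,880.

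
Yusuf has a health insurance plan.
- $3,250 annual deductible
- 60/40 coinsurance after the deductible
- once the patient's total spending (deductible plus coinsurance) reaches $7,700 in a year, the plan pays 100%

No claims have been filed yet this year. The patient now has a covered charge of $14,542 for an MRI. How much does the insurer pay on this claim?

$6,842

The full $3,250 deductible is still open; $3,250 of this bill applies to it.
The remaining $11,292 (= $14,542 − $3,250) moves to coinsurance.
Patient's 40% share of $11,292 is $4,516.80.
That puts the patient's cost at $3,250 + $4,516.80 = $7,766.80 before any cap.
Adding $7,766.80 to the $0 already spent would give $7,766.80, which exceeds the $7,700 cap; the patient pays just $7,700 − $0 = $7,700.
The insurer covers the remainder: $14,542 − $7,700 = $6,842.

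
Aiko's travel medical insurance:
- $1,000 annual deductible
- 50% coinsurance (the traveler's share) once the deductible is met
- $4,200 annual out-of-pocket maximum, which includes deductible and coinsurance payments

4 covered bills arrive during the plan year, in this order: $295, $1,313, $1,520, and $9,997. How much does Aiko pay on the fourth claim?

#1 ($295): fully absorbed by the deductible. Traveler owes $295 (running OOP $295).
#2 ($1,313): $705 finishes the deductible; $608 goes to coinsurance; traveler's 50% is $304. Cost to traveler: $1,009. OOP to date $1,304.
#3 ($1,520): 50% coinsurance on $1,520 = $760. Traveler owes $760 (running OOP $2,064).
#4 ($9,997): deductible already satisfied, so traveler's share is 50% × $9,997 = $4,998.50. That would push OOP to $7,062.50, over the $4,200 cap, so traveler pays $4,200 − $2,064 = $2,136.

$2,136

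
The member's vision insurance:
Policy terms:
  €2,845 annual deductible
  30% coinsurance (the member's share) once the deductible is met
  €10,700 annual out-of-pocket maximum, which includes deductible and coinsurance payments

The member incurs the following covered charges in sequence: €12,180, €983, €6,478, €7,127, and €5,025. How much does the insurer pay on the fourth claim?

Claim 1 (€12,180): €2,845 finishes the deductible; €9,335 goes to coinsurance; member's 30% is €2,800.50. Member owes €5,645.50 (running OOP €5,645.50). Plan pays €12,180 − €5,645.50 = €6,534.50.
Claim 2 (€983): 30% coinsurance on €983 = €294.90. Cost to member: €294.90. OOP to date €5,940.40. Insurer: €983 − €294.90 = €688.10.
Claim 3 (€6,478): deductible already satisfied, so member's share is 30% × €6,478 = €1,943.40. Member pays €1,943.40; OOP now €7,883.80. Insurer: €6,478 − €1,943.40 = €4,534.60.
Claim 4 (€7,127): 30% coinsurance on €7,127 = €2,138.10. Member owes €2,138.10 (running OOP €10,021.90). Plan pays €7,127 − €2,138.10 = €4,988.90.

€4,988.90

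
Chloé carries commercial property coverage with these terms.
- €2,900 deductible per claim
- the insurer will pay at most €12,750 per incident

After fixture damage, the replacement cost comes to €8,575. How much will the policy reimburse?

Less the €2,900 deductible: €8,575 − €2,900 = €5,675.
€5,675 is within the €12,750 limit, so the insurer pays €5,675.

€5,675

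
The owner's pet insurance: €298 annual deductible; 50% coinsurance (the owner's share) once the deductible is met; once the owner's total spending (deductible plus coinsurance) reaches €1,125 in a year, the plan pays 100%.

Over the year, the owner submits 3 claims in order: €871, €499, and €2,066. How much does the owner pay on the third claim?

€291

#1 (€871): €298 to deductible, leaving €573; 50% of €573 = €286.50. Owner pays €584.50; OOP now €584.50.
#2 (€499): 50% coinsurance on €499 = €249.50. Owner owes €249.50 (running OOP €834).
#3 (€2,066): deductible already satisfied, so owner's share is 50% × €2,066 = €1,033. OOP would hit €1,867 > €1,125, so the cap limits the owner to €1,125 − €834 = €291.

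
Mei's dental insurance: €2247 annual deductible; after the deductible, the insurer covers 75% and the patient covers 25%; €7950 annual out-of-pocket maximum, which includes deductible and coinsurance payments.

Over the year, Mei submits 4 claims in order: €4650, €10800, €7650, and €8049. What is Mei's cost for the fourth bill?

€489.75

#1 (€4650): €2247 to deductible, leaving €2403; coinsurance €2403 × 25% = €600.75. Patient pays €2847.75; OOP now €2847.75.
#2 (€10800): deductible met; 25% of €10800 = €2700. Cost to patient: €2700. OOP to date €5547.75.
#3 (€7650): deductible already satisfied, so patient's share is 25% × €7650 = €1912.50. Patient pays €1912.50; OOP now €7460.25.
#4 (€8049): deductible met; 25% of €8049 = €2012.25. Adding that to €7460.25 gives €9472.50, past the €7950 cap; patient pays only €7950 − €7460.25 = €489.75.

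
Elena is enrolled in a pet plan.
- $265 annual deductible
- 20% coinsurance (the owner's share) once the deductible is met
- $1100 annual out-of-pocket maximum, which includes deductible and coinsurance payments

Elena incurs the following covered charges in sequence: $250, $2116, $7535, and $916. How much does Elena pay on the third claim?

$414.80

Claim 1 ($250): entire amount goes to the deductible. Cost to owner: $250. OOP to date $250.
Claim 2 ($2116): $15 finishes the deductible; $2101 goes to coinsurance; 20% of $2101 = $420.20. Owner owes $435.20 (running OOP $685.20).
Claim 3 ($7535): deductible met; 20% of $7535 = $1507. Adding that to $685.20 gives $2192.20, past the $1100 cap; owner pays only $1100 − $685.20 = $414.80.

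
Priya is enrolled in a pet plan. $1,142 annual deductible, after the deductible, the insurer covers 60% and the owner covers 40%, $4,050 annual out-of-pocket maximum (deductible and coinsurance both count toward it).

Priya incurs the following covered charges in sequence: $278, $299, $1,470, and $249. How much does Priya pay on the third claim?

Claim 1 — $278: fully absorbed by the deductible. Owner owes $278 (running OOP $278).
Claim 2 — $299: all of it applies to the deductible. Owner owes $299 (running OOP $577).
Claim 3 — $1,470: deductible takes $565, $905 remains; owner's 40% is $362. Cost to owner: $927. OOP to date $1,504.

$927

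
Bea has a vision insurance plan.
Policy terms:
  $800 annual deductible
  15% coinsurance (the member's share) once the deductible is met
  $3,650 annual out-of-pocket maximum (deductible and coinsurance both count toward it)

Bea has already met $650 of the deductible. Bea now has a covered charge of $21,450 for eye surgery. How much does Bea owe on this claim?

$3,000

Deductible still to meet: $800 − $650 = $150.
After the $150 deductible portion, $21,450 − $150 = $21,300 is subject to coinsurance.
15% of $21,300 = $3,195 falls to the member.
That puts the member's cost at $150 + $3,195 = $3,345 before any cap.
Adding $3,345 to the $650 already spent would give $3,995, which exceeds the $3,650 cap; the member pays just $3,650 − $650 = $3,000.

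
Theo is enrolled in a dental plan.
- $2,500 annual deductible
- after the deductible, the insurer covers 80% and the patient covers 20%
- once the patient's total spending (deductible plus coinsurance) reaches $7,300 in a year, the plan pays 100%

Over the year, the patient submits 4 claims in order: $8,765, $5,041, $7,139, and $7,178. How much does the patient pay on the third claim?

Claim 1 — $8,765: deductible takes $2,500, $6,265 remains; coinsurance $6,265 × 20% = $1,253. Patient pays $3,753; OOP now $3,753.
Claim 2 — $5,041: 20% coinsurance on $5,041 = $1,008.20. Cost to patient: $1,008.20. OOP to date $4,761.20.
Claim 3 — $7,139: 20% coinsurance on $7,139 = $1,427.80. Cost to patient: $1,427.80. OOP to date $6,189.

$1,427.80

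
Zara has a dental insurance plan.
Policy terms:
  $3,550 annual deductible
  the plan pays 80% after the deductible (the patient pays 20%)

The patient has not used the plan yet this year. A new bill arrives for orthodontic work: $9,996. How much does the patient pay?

Nothing has been paid toward the $3,550 deductible, so the first $3,550 of this charge is applied there.
After the $3,550 deductible portion, $9,996 − $3,550 = $6,446 is subject to coinsurance.
Coinsurance: $6,446 × 20% = $1,289.20.
That puts the patient's cost at $3,550 + $1,289.20 = $4,839.20.

$4,839.20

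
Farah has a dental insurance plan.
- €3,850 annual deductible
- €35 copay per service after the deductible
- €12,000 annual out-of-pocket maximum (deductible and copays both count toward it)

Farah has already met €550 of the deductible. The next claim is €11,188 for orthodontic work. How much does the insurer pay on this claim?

€7,853

Deductible still to meet: €3,850 − €550 = €3,300.
That leaves €11,188 − €3,300 = €7,888 for the copay.
Copay on this service: €35.
Patient responsibility before any cap: €3,300 + €35 = €3,335.
Year-to-date out-of-pocket becomes €550 + €3,335 = €3,885, still under the €12,000 maximum, so no cap applies.
The plan picks up €11,188 − €3,335 = €7,853.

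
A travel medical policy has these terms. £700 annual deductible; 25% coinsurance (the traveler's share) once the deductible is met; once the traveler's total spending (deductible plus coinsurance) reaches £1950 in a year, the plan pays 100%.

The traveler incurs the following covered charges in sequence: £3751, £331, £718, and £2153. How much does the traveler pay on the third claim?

#1 (£3751): deductible takes £700, £3051 remains; 25% of £3051 = £762.75. Traveler owes £1462.75 (running OOP £1462.75).
#2 (£331): deductible already satisfied, so traveler's share is 25% × £331 = £82.75. Traveler owes £82.75 (running OOP £1545.50).
#3 (£718): deductible met; 25% of £718 = £179.50. Traveler pays £179.50; OOP now £1725.

£179.50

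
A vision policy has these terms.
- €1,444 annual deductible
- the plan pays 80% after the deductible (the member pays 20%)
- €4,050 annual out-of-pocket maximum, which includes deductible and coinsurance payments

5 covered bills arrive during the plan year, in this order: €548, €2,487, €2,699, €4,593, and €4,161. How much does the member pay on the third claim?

€539.80

#1 (€548): fully absorbed by the deductible. Member pays €548; OOP now €548.
#2 (€2,487): €896 finishes the deductible; €1,591 goes to coinsurance; 20% of €1,591 = €318.20. Member owes €1,214.20 (running OOP €1,762.20).
#3 (€2,699): 20% coinsurance on €2,699 = €539.80. Member owes €539.80 (running OOP €2,302).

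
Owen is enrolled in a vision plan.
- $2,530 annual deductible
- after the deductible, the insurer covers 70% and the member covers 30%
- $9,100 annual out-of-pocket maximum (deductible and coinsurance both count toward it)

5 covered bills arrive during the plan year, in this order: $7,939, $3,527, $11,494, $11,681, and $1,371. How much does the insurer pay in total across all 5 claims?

$26,912

#1 ($7,939): $2,530 to deductible, leaving $5,409; coinsurance $5,409 × 30% = $1,622.70. Cost to member: $4,152.70. OOP to date $4,152.70. Insurer: $7,939 − $4,152.70 = $3,786.30.
#2 ($3,527): deductible already satisfied, so member's share is 30% × $3,527 = $1,058.10. Cost to member: $1,058.10. OOP to date $5,210.80. Plan pays $3,527 − $1,058.10 = $2,468.90.
#3 ($11,494): deductible already satisfied, so member's share is 30% × $11,494 = $3,448.20. Member pays $3,448.20; OOP now $8,659. Insurer: $11,494 − $3,448.20 = $8,045.80.
#4 ($11,681): deductible already satisfied, so member's share is 30% × $11,681 = $3,504.30. OOP would hit $12,163.30 > $9,100, so the cap limits the member to $9,100 − $8,659 = $441. Plan pays $11,681 − $441 = $11,240.
#5 ($1,371): deductible already satisfied, so member's share is 30% × $1,371 = $411.30. That would push OOP to $9,511.30, over the $9,100 cap, so member pays $9,100 − $9,100 = $0. Insurer: $1,371 − $0 = $1,371.
Insurer total = bills − member's total = $36,012 − $9,100 = $26,912.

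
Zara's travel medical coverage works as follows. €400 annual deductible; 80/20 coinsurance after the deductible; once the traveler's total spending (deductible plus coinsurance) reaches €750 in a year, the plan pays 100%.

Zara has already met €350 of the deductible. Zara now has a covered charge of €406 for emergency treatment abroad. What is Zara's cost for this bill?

€121.20

€350 of the €400 deductible is already met, leaving €50.
That leaves €406 − €50 = €356 for coinsurance.
Traveler's 20% share of €356 is €71.20.
So the traveler owes €50 + €71.20 = €121.20 before any cap.
Year-to-date out-of-pocket becomes €350 + €121.20 = €471.20, still under the €750 maximum, so no cap applies.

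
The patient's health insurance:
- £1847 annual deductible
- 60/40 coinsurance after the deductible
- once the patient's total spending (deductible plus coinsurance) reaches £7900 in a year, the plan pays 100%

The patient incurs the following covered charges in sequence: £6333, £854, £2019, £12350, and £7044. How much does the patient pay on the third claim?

£807.60

Bill 1, £6333: £1847 to deductible, leaving £4486; coinsurance £4486 × 40% = £1794.40. Cost to patient: £3641.40. OOP to date £3641.40.
Bill 2, £854: deductible met; 40% of £854 = £341.60. Patient pays £341.60; OOP now £3983.
Bill 3, £2019: deductible already satisfied, so patient's share is 40% × £2019 = £807.60. Patient owes £807.60 (running OOP £4790.60).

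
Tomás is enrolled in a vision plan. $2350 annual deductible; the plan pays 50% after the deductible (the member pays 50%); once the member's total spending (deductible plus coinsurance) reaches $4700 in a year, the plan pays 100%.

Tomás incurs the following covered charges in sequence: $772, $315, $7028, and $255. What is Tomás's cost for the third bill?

Claim 1 — $772: fully absorbed by the deductible. Cost to member: $772. OOP to date $772.
Claim 2 — $315: all of it applies to the deductible. Cost to member: $315. OOP to date $1087.
Claim 3 — $7028: $1263 finishes the deductible; $5765 goes to coinsurance; 50% of $5765 = $2882.50. Claim cost before the cap: $1263 + $2882.50 = $4145.50. That would push OOP to $5232.50, over the $4700 cap, so member pays $4700 − $1087 = $3613.

$3613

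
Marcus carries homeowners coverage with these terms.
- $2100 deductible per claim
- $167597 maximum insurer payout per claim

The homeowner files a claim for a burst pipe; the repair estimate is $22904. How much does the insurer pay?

$20804

Less the $2100 deductible: $22904 − $2100 = $20804.
That's under the $167597 cap, so the insurer reimburses the full $20804.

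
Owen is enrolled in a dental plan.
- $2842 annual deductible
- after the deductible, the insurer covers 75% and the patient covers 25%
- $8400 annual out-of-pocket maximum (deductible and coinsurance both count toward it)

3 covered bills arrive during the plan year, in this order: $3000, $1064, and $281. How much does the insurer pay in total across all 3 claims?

$1127.25

#1 ($3000): $2842 to deductible, leaving $158; patient's 25% is $39.50. Patient pays $2881.50; OOP now $2881.50. Plan pays $3000 − $2881.50 = $118.50.
#2 ($1064): 25% coinsurance on $1064 = $266. Patient pays $266; OOP now $3147.50. Insurer: $1064 − $266 = $798.
#3 ($281): deductible met; 25% of $281 = $70.25. Patient owes $70.25 (running OOP $3217.75). Plan pays $281 − $70.25 = $210.75.
Insurer total: $118.50 + $798 + $210.75 = $1127.25.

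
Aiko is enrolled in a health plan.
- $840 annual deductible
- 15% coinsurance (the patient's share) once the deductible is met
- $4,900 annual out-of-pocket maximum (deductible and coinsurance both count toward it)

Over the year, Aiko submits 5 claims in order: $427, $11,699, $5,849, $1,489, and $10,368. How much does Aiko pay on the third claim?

Claim 1 ($427): fully absorbed by the deductible. Patient pays $427; OOP now $427.
Claim 2 ($11,699): $413 finishes the deductible; $11,286 goes to coinsurance; coinsurance $11,286 × 15% = $1,692.90. Patient owes $2,105.90 (running OOP $2,532.90).
Claim 3 ($5,849): deductible met; 15% of $5,849 = $877.35. Cost to patient: $877.35. OOP to date $3,410.25.

$877.35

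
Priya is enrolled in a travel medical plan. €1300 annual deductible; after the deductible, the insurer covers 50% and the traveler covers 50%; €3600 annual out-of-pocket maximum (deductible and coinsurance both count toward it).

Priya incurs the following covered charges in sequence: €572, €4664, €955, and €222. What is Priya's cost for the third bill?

€332

Claim 1 (€572): all of it applies to the deductible. Traveler owes €572 (running OOP €572).
Claim 2 (€4664): €728 finishes the deductible; €3936 goes to coinsurance; traveler's 50% is €1968. Cost to traveler: €2696. OOP to date €3268.
Claim 3 (€955): 50% coinsurance on €955 = €477.50. Adding that to €3268 gives €3745.50, past the €3600 cap; traveler pays only €3600 − €3268 = €332.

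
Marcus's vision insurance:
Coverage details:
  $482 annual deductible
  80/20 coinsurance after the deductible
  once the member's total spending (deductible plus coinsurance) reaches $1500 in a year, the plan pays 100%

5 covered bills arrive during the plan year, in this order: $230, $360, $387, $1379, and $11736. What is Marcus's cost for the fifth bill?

$643.20

Claim 1 ($230): all of it applies to the deductible. Member owes $230 (running OOP $230).
Claim 2 ($360): deductible takes $252, $108 remains; member's 20% is $21.60. Member pays $273.60; OOP now $503.60.
Claim 3 ($387): 20% coinsurance on $387 = $77.40. Member pays $77.40; OOP now $581.
Claim 4 ($1379): deductible already satisfied, so member's share is 20% × $1379 = $275.80. Member owes $275.80 (running OOP $856.80).
Claim 5 ($11736): deductible already satisfied, so member's share is 20% × $11736 = $2347.20. Adding that to $856.80 gives $3204, past the $1500 cap; member pays only $1500 − $856.80 = $643.20.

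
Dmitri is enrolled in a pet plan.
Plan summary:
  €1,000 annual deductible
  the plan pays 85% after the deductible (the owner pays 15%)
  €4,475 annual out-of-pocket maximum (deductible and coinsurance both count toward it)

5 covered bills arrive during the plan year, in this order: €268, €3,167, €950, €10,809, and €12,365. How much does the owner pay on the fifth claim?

#1 (€268): fully absorbed by the deductible. Owner owes €268 (running OOP €268).
#2 (€3,167): €732 to deductible, leaving €2,435; coinsurance €2,435 × 15% = €365.25. Owner owes €1,097.25 (running OOP €1,365.25).
#3 (€950): deductible already satisfied, so owner's share is 15% × €950 = €142.50. Owner pays €142.50; OOP now €1,507.75.
#4 (€10,809): deductible met; 15% of €10,809 = €1,621.35. Owner owes €1,621.35 (running OOP €3,129.10).
#5 (€12,365): 15% coinsurance on €12,365 = €1,854.75. OOP would hit €4,983.85 > €4,475, so the cap limits the owner to €4,475 − €3,129.10 = €1,345.90.

€1,345.90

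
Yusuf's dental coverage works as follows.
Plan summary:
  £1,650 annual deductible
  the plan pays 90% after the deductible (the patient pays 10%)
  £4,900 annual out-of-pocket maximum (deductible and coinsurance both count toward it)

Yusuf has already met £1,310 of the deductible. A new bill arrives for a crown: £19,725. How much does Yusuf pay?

£2,278.50

Remaining deductible: £1,650 − £1,310 = £340.
That leaves £19,725 − £340 = £19,385 for coinsurance.
Patient's 10% share of £19,385 is £1,938.50.
Patient responsibility before any cap: £340 + £1,938.50 = £2,278.50.
Total out-of-pocket so far would be £1,310 + £2,278.50 = £3,588.50, below the £4,900 cap — no reduction.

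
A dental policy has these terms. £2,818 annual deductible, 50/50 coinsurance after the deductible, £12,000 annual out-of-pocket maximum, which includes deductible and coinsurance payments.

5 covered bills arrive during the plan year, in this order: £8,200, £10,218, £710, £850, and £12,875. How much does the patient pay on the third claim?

£355

Claim 1 — £8,200: deductible takes £2,818, £5,382 remains; coinsurance £5,382 × 50% = £2,691. Patient pays £5,509; OOP now £5,509.
Claim 2 — £10,218: 50% coinsurance on £10,218 = £5,109. Patient owes £5,109 (running OOP £10,618).
Claim 3 — £710: deductible already satisfied, so patient's share is 50% × £710 = £355. Cost to patient: £355. OOP to date £10,973.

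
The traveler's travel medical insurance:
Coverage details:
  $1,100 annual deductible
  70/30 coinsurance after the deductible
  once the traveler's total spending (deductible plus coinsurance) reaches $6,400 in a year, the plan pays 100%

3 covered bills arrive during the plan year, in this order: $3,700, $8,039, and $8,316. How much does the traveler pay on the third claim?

#1 ($3,700): deductible takes $1,100, $2,600 remains; coinsurance $2,600 × 30% = $780. Traveler pays $1,880; OOP now $1,880.
#2 ($8,039): deductible met; 30% of $8,039 = $2,411.70. Cost to traveler: $2,411.70. OOP to date $4,291.70.
#3 ($8,316): deductible already satisfied, so traveler's share is 30% × $8,316 = $2,494.80. OOP would hit $6,786.50 > $6,400, so the cap limits the traveler to $6,400 − $4,291.70 = $2,108.30.

$2,108.30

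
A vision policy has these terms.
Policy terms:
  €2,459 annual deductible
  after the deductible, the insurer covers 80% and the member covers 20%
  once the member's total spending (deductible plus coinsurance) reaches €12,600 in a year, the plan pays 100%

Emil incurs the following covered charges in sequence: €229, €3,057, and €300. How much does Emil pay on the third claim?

#1 (€229): all of it applies to the deductible. Member owes €229 (running OOP €229).
#2 (€3,057): €2,230 to deductible, leaving €827; 20% of €827 = €165.40. Cost to member: €2,395.40. OOP to date €2,624.40.
#3 (€300): deductible met; 20% of €300 = €60. Member pays €60; OOP now €2,684.40.

€60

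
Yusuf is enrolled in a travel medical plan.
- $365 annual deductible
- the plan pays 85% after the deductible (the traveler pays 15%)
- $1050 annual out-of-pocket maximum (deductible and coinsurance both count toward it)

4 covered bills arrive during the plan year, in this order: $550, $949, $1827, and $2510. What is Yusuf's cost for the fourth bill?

Claim 1 — $550: $365 to deductible, leaving $185; coinsurance $185 × 15% = $27.75. Cost to traveler: $392.75. OOP to date $392.75.
Claim 2 — $949: deductible met; 15% of $949 = $142.35. Cost to traveler: $142.35. OOP to date $535.10.
Claim 3 — $1827: 15% coinsurance on $1827 = $274.05. Traveler pays $274.05; OOP now $809.15.
Claim 4 — $2510: deductible met; 15% of $2510 = $376.50. That would push OOP to $1185.65, over the $1050 cap, so traveler pays $1050 − $809.15 = $240.85.

$240.85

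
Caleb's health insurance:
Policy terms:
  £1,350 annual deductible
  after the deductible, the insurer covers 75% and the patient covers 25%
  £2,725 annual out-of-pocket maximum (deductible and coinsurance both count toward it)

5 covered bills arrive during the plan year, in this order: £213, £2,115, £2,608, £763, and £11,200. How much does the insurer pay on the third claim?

£1,956

Claim 1 — £213: all of it applies to the deductible. Patient pays £213; OOP now £213. Insurer: £213 − £213 = £0.
Claim 2 — £2,115: £1,137 finishes the deductible; £978 goes to coinsurance; 25% of £978 = £244.50. Patient pays £1,381.50; OOP now £1,594.50. Plan pays £2,115 − £1,381.50 = £733.50.
Claim 3 — £2,608: deductible already satisfied, so patient's share is 25% × £2,608 = £652. Cost to patient: £652. OOP to date £2,246.50. Plan pays £2,608 − £652 = £1,956.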